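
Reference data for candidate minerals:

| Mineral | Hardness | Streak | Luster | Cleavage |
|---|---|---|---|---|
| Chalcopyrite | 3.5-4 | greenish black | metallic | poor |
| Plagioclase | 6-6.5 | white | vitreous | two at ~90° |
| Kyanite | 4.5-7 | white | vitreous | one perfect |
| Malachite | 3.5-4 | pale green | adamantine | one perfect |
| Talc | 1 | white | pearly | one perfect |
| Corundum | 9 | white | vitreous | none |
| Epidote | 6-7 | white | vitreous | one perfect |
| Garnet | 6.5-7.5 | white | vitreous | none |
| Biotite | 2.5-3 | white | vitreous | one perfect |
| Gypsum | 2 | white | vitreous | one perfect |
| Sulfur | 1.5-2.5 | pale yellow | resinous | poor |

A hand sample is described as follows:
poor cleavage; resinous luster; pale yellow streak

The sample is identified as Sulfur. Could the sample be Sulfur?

Poor cleavage — is consistent with Sulfur (cleavage poor).
Resinous luster — is consistent with Sulfur (resinous luster).
Pale yellow streak — is consistent with Sulfur (pale yellow streak).
Every observed property is compatible with the reference values for Sulfur.

Consistent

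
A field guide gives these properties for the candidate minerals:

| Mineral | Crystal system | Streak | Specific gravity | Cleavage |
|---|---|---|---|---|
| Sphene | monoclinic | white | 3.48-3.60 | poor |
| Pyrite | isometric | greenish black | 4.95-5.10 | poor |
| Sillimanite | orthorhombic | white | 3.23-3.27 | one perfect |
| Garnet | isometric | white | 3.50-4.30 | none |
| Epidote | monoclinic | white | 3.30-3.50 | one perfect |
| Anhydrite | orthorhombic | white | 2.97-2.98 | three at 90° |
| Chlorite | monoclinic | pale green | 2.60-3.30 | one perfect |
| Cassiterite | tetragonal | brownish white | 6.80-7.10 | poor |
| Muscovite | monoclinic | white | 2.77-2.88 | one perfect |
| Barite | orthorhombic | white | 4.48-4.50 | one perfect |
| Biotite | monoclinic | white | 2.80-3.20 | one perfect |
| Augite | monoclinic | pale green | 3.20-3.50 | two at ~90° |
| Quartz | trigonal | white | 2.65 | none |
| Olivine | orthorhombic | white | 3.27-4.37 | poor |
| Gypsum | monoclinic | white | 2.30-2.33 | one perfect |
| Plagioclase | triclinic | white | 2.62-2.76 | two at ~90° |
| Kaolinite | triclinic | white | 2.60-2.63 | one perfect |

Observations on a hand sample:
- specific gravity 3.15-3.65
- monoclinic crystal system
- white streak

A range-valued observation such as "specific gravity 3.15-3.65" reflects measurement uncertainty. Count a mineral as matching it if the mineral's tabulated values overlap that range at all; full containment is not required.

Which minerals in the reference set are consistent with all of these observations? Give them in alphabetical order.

Biotite, Epidote, Sphene

Specific gravity 3.15-3.65: Sphene, Sillimanite, Garnet, Epidote, Chlorite, Biotite, Augite, Olivine remain.
Monoclinic crystal system is inconsistent with Sillimanite, Garnet, Olivine.
White streak excludes Chlorite, Augite.
The minerals that satisfy all observations are Biotite, Epidote, Sphene.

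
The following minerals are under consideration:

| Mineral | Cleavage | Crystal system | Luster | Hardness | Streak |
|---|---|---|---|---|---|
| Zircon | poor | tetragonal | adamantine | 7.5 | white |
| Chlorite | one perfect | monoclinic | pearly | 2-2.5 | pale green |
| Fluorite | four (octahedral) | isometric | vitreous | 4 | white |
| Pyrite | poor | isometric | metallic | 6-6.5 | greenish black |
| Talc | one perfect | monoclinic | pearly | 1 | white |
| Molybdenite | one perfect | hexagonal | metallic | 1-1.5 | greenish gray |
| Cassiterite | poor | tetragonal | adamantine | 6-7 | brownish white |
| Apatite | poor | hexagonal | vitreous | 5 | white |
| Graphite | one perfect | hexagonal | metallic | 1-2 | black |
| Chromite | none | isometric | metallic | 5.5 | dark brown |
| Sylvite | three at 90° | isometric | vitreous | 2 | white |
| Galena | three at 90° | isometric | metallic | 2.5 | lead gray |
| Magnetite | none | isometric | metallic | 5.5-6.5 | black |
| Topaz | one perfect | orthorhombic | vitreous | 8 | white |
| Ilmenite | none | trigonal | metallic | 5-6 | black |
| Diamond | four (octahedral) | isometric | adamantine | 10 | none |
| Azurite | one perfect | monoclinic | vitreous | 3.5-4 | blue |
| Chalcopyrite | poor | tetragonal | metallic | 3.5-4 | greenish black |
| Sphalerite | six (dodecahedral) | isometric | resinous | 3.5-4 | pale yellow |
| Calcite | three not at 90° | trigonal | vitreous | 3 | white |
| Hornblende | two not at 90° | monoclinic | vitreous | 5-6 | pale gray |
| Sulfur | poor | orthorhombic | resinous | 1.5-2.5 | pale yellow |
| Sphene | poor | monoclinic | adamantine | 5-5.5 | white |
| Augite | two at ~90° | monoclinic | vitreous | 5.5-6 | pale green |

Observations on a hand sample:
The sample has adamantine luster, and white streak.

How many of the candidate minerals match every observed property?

2

Adamantine luster: narrows the field to Zircon, Cassiterite, Diamond, Sphene.
White streak is inconsistent with Cassiterite, Diamond.
Consistent with every observation: Sphene, Zircon.
That is 2 minerals.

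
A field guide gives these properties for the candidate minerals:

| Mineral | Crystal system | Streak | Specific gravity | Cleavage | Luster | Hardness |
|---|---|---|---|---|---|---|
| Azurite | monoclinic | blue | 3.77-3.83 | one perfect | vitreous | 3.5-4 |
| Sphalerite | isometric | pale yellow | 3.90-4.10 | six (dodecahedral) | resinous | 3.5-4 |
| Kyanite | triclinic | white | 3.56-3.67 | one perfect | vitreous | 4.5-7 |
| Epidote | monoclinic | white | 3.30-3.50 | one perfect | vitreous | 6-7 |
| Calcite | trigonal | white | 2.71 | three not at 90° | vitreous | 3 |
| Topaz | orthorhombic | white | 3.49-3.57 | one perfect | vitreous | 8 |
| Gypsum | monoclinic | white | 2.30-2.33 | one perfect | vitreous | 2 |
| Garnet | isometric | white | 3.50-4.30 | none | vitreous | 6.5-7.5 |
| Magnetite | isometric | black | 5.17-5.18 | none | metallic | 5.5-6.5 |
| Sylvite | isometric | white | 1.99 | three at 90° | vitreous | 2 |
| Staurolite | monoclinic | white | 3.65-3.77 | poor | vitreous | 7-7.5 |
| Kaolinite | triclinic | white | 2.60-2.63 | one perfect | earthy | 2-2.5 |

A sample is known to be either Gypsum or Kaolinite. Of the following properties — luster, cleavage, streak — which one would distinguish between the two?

Luster: Gypsum vitreous, Kaolinite earthy — distinct.
Cleavage: both one perfect — same for both.
Streak: both white — same for both.
Of the listed properties, luster is the one that separates them.

luster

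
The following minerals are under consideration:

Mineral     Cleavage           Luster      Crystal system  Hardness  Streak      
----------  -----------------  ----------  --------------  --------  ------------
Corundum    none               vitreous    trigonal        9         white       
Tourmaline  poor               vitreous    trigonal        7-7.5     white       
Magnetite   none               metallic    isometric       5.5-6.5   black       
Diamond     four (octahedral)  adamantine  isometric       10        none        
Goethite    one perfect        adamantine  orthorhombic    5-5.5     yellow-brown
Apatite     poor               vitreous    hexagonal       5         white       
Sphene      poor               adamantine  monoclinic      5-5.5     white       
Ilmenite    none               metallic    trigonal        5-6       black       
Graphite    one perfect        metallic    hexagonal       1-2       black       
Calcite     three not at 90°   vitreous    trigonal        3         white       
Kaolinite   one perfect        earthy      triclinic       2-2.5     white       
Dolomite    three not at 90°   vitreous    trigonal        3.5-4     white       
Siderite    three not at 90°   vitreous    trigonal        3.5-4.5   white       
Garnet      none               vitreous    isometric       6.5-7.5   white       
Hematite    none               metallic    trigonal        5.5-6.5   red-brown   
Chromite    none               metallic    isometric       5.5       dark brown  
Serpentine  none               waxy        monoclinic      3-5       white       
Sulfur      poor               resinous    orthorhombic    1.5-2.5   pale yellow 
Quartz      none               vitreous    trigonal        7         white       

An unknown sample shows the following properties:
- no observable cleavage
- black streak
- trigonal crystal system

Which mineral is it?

Ilmenite

No observable cleavage — only Corundum, Magnetite, Ilmenite, Garnet, Hematite, Chromite, Serpentine, Quartz remain.
Black streak — narrows the field to Magnetite, Ilmenite.
Trigonal crystal system eliminates Magnetite.
The only mineral consistent with every observation is Ilmenite.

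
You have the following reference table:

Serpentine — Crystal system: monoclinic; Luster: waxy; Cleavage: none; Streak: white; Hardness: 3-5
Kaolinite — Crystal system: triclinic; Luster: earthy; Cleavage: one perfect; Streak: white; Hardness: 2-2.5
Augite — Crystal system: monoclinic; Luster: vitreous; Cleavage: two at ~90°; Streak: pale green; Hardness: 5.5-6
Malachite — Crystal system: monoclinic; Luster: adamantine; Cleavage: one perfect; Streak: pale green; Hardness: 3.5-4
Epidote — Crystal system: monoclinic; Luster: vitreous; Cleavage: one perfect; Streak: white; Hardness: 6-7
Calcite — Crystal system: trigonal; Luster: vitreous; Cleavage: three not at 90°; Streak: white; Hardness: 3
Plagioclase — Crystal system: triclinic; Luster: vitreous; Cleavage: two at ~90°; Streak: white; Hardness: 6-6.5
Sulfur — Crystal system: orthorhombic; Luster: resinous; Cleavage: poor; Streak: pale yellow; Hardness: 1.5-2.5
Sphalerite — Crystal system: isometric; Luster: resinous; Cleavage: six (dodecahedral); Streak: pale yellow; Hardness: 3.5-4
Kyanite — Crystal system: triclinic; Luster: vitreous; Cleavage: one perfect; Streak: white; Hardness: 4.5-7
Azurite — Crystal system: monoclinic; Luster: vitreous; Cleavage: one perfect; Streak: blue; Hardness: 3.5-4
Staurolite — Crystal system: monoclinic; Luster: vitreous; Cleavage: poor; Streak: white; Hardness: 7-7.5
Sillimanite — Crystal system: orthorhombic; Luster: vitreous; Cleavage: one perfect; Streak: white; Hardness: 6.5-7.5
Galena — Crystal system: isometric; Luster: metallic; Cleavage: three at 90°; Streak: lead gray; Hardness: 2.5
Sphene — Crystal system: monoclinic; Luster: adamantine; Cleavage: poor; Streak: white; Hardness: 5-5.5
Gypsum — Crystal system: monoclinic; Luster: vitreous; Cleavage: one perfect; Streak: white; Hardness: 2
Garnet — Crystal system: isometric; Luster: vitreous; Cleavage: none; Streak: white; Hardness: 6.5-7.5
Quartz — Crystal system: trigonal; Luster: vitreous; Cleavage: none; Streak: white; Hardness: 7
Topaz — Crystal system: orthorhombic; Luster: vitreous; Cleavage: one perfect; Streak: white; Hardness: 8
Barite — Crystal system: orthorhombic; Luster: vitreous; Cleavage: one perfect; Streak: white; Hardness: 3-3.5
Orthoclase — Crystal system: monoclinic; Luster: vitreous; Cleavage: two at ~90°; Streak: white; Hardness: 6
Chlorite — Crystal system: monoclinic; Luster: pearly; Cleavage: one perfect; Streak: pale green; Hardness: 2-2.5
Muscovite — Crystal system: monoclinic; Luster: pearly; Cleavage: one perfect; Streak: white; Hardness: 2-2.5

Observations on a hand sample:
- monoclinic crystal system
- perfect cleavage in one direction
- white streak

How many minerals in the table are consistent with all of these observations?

3

Monoclinic crystal system — narrows the field to Serpentine, Augite, Malachite, Epidote, Azurite, Staurolite, Sphene, Gypsum, Orthoclase, Chlorite, Muscovite.
Perfect cleavage in one direction eliminates Serpentine, Augite, Staurolite, Sphene, Orthoclase.
White streak is inconsistent with Malachite, Azurite, Chlorite.
Remaining candidates: Epidote, Gypsum, Muscovite.
That is 3 minerals.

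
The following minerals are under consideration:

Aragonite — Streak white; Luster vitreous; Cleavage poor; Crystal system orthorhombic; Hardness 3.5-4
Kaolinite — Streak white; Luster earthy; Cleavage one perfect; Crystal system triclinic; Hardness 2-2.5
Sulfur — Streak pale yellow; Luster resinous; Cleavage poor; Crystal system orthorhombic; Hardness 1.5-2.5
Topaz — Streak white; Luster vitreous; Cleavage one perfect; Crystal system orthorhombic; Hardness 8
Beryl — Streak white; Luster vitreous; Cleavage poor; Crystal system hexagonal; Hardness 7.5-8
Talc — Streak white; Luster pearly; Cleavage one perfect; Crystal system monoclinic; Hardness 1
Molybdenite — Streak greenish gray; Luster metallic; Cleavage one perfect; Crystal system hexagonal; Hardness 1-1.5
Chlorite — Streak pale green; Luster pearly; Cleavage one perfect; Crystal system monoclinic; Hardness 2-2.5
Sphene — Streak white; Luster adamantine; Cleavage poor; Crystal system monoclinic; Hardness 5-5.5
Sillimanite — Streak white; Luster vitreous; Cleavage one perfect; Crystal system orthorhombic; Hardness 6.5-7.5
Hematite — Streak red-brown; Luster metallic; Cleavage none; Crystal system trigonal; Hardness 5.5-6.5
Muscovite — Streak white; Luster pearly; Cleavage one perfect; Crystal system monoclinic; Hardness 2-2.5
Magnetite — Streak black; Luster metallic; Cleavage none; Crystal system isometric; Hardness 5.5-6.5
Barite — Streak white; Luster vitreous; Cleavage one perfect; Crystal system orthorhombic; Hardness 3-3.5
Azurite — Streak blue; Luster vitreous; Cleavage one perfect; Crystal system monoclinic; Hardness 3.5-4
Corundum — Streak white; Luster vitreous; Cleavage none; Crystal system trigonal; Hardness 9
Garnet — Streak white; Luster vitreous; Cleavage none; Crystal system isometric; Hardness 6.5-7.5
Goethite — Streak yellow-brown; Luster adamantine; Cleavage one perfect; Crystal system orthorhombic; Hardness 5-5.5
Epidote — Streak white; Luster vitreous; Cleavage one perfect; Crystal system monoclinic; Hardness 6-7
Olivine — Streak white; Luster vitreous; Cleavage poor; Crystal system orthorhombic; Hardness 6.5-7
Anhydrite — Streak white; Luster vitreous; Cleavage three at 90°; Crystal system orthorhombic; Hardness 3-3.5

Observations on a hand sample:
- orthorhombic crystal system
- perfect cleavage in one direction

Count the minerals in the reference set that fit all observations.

Orthorhombic crystal system — only Aragonite, Sulfur, Topaz, Sillimanite, Barite, Goethite, Olivine, Anhydrite remain.
Perfect cleavage in one direction excludes Aragonite, Sulfur, Olivine, Anhydrite.
The minerals that satisfy all observations are Barite, Goethite, Sillimanite, Topaz.
That is 4 minerals.

4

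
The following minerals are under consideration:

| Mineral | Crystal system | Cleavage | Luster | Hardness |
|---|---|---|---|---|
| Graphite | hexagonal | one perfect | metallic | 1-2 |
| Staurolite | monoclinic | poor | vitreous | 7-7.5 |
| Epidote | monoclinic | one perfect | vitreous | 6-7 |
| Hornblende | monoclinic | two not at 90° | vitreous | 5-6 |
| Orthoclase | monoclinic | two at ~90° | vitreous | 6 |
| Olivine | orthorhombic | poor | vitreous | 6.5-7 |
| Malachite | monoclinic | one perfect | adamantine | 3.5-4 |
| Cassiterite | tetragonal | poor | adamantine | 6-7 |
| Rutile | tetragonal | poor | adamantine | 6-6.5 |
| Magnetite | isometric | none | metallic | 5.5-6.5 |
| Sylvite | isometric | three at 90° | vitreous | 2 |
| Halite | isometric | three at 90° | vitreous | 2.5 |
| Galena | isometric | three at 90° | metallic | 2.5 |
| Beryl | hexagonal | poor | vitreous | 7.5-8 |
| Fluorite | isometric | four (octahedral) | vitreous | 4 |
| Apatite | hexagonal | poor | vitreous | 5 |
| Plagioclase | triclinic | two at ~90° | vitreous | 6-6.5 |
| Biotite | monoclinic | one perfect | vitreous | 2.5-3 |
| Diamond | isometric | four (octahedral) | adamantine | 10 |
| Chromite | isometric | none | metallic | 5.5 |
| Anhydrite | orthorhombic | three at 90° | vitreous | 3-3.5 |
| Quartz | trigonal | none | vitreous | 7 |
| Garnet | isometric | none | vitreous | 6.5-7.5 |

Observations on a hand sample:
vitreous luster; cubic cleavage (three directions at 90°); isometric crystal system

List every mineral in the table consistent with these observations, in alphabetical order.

Halite, Sylvite

Vitreous luster — leaves Staurolite, Epidote, Hornblende, Orthoclase, Olivine, Sylvite, Halite, Beryl, Fluorite, Apatite, Plagioclase, Biotite, Anhydrite, Quartz, Garnet.
Cubic cleavage (three directions at 90°) — Sylvite, Halite, Anhydrite remain.
Isometric crystal system is inconsistent with Anhydrite.
Remaining candidates: Halite, Sylvite.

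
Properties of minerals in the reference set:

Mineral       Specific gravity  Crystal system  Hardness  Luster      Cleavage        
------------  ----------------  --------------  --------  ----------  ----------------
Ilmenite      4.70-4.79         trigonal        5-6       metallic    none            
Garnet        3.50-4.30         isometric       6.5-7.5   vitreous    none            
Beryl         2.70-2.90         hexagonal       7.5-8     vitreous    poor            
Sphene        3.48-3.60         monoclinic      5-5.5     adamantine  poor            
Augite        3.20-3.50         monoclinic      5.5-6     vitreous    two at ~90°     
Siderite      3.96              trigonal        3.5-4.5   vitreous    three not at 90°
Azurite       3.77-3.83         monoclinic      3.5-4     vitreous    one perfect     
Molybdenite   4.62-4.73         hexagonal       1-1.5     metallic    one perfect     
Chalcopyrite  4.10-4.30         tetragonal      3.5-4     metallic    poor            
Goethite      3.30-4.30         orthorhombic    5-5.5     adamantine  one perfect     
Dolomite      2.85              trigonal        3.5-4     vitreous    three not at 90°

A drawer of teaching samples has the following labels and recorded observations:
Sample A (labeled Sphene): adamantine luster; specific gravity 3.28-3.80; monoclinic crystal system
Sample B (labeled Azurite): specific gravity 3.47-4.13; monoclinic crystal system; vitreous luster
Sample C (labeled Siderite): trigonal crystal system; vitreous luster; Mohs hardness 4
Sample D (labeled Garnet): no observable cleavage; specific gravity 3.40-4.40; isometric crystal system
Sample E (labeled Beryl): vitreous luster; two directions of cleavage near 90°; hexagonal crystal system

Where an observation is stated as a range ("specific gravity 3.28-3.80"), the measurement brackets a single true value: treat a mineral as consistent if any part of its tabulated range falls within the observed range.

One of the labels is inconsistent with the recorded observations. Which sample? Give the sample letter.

E

Sample A: observations are consistent with Sphene.
Sample B: observations are consistent with Azurite.
Sample C: observations are consistent with Siderite.
Sample D: observations are consistent with Garnet.
Sample E: Beryl has cleavage poor, but the record shows two directions of cleavage near 90° — this label is wrong.
Sample E is the mislabeled one.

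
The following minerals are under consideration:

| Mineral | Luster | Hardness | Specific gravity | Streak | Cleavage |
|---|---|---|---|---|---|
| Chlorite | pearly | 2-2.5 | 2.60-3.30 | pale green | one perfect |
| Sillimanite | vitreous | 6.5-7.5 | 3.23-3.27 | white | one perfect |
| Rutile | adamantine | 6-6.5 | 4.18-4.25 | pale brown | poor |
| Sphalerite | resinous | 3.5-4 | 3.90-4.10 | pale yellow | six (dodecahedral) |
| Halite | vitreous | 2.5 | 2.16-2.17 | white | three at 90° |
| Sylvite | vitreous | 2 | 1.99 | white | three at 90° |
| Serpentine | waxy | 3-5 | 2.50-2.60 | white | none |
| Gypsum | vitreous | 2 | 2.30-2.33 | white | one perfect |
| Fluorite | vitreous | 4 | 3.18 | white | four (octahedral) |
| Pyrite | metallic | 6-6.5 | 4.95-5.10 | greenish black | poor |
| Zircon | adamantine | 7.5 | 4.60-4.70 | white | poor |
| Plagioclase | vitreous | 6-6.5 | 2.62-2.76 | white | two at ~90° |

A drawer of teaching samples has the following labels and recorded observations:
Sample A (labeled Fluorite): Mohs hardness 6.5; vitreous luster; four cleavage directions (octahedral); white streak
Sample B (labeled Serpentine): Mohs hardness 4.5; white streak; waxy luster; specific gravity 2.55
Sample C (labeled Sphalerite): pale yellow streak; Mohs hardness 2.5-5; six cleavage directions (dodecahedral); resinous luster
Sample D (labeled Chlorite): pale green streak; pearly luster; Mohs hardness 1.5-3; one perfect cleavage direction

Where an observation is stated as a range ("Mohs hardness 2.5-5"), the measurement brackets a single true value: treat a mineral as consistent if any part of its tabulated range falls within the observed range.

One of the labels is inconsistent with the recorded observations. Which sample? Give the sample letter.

A

Sample A: Fluorite has hardness 4, but the record shows Mohs hardness 6.5 — this label is wrong.
Sample B: all recorded properties match Serpentine.
Sample C: all recorded properties match Sphalerite.
Sample D: all recorded properties match Chlorite.
The mislabeled specimen is A.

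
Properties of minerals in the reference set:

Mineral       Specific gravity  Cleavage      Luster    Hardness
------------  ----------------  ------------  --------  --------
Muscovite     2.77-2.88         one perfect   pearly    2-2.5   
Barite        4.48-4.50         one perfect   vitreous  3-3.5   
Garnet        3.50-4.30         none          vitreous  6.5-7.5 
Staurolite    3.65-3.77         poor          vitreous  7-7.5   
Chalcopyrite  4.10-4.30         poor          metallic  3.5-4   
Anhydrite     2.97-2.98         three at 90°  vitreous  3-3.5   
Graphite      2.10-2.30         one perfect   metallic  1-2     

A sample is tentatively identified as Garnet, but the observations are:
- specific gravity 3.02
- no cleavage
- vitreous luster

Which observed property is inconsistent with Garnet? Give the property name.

Specific gravity 3.02: Garnet has SG 3.50-4.30 — does not match.
No cleavage: Garnet has cleavage none — matches.
Vitreous luster: Garnet has vitreous luster — matches.
Everything matches except the specific gravity.

specific gravity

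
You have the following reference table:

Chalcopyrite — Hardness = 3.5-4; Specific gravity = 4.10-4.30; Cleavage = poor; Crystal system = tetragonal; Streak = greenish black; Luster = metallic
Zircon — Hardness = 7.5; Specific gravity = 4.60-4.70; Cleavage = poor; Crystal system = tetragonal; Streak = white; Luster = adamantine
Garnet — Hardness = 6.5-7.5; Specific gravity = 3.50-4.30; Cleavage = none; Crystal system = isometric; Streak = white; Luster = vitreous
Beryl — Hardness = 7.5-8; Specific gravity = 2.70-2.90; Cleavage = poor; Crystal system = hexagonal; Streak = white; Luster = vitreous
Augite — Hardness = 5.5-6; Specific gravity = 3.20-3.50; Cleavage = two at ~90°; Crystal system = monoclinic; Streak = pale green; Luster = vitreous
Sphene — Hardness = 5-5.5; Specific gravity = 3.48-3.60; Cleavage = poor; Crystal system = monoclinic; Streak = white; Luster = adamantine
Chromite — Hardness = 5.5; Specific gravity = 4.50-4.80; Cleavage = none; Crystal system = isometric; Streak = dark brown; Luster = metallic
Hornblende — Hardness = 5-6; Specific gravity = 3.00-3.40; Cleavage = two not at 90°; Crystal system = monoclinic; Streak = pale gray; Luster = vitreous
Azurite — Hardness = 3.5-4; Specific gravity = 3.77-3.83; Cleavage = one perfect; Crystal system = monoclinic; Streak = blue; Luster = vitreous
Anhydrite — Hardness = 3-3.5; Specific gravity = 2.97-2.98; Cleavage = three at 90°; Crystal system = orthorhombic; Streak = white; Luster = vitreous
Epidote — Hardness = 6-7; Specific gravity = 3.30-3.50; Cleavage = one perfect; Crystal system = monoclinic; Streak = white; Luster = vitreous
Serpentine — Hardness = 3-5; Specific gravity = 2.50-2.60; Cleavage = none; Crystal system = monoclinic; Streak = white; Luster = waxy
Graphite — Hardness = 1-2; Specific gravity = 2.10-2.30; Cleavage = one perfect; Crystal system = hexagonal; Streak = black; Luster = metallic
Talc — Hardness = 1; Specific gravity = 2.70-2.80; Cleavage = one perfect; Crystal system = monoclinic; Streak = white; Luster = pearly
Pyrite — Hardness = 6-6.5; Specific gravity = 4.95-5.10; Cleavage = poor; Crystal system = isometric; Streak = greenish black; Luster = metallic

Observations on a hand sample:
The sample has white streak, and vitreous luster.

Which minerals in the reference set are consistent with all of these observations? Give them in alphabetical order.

White streak: Zircon, Garnet, Beryl, Sphene, Anhydrite, Epidote, Serpentine, Talc remain.
Vitreous luster is inconsistent with Zircon, Sphene, Serpentine, Talc.
The minerals that satisfy all observations are Anhydrite, Beryl, Epidote, Garnet.

Anhydrite, Beryl, Epidote, Garnet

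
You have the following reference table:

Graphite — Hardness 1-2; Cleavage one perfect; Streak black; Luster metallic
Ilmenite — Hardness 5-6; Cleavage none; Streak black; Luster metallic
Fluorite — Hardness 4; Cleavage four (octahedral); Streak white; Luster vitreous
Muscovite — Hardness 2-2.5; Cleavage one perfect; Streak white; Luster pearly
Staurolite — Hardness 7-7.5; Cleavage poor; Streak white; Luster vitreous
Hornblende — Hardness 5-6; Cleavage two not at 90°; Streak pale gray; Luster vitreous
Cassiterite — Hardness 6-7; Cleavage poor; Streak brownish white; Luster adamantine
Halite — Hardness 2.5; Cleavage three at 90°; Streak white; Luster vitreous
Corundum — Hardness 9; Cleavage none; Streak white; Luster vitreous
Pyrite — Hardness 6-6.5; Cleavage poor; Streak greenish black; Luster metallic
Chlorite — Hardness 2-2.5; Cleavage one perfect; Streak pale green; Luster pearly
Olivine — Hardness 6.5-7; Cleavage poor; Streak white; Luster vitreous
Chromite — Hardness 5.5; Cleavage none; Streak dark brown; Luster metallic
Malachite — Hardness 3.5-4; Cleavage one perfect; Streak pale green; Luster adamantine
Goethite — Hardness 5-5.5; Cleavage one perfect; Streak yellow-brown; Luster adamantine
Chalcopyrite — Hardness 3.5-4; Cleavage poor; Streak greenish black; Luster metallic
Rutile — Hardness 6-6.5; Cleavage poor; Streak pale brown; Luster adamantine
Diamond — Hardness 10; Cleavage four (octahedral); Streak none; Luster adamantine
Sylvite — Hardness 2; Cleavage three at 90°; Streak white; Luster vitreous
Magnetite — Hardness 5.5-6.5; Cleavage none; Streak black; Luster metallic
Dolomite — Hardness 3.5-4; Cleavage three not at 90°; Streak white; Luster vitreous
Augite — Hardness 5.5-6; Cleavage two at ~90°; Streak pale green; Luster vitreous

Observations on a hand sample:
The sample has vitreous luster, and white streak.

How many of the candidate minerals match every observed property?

Vitreous luster: narrows the field to Fluorite, Staurolite, Hornblende, Halite, Corundum, Olivine, Sylvite, Dolomite, Augite.
White streak is inconsistent with Hornblende, Augite.
Consistent with every observation: Corundum, Dolomite, Fluorite, Halite, Olivine, Staurolite, Sylvite.
That is 7 minerals.

7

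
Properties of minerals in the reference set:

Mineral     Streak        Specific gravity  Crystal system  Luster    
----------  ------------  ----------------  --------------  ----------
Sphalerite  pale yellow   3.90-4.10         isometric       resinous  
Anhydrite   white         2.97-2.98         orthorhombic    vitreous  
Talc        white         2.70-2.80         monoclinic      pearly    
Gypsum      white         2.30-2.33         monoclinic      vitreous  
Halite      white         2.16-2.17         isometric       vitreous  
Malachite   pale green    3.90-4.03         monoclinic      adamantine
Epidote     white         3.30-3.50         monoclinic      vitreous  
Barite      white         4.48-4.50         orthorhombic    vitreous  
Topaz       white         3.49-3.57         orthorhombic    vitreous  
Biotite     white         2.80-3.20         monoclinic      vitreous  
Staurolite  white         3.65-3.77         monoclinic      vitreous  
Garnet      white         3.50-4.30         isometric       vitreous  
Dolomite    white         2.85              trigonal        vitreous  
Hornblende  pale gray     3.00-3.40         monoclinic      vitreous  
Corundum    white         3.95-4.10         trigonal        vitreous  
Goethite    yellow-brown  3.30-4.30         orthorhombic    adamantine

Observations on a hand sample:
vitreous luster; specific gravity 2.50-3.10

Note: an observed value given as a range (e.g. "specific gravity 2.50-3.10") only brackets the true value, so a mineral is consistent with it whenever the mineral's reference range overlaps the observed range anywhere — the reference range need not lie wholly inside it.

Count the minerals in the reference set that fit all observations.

Vitreous luster is inconsistent with Sphalerite, Talc, Malachite, Goethite.
Specific gravity 2.50-3.10: leaves Anhydrite, Biotite, Dolomite, Hornblende.
Consistent with every observation: Anhydrite, Biotite, Dolomite, Hornblende.
That is 4 minerals.

4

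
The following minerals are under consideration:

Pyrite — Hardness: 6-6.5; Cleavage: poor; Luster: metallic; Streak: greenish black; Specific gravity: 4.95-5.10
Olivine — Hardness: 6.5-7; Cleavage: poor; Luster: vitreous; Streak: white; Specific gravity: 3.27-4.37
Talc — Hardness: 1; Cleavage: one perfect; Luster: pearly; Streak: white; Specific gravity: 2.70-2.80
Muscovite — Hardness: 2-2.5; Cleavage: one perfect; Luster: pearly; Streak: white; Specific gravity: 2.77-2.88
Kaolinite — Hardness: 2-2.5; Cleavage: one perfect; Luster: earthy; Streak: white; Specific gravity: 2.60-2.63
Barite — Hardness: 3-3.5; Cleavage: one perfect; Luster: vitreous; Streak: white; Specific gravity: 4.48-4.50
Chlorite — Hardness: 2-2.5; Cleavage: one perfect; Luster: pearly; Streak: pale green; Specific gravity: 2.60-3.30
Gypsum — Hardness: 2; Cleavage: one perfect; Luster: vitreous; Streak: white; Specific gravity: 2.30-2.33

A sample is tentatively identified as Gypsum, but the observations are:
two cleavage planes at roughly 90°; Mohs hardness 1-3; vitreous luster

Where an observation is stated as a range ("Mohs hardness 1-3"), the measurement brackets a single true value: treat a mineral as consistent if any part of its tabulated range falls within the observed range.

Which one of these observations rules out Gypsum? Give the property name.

Two cleavage planes at roughly 90°: Gypsum has cleavage one perfect — inconsistent.
Mohs hardness 1-3: Gypsum has hardness 2 — within range.
Vitreous luster: Gypsum has vitreous luster — within range.
Only the cleavage is inconsistent.

cleavage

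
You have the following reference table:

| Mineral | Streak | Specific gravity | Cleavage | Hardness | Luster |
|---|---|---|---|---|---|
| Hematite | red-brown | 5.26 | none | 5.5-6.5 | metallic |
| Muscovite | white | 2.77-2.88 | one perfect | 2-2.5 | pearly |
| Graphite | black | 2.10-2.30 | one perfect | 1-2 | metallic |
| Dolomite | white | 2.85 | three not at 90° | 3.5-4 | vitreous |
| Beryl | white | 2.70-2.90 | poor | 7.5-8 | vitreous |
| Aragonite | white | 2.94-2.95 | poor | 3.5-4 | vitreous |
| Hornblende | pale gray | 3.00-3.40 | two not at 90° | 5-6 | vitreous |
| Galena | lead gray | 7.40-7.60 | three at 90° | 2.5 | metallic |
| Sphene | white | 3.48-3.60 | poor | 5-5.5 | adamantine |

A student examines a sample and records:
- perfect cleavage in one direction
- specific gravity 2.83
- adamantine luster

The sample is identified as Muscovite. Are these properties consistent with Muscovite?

No

Perfect cleavage in one direction — fits Muscovite (cleavage one perfect).
Specific gravity 2.83 — fits Muscovite (SG 2.77-2.88).
Adamantine luster — Muscovite has pearly luster; inconsistent.
Luster alone is enough to reject Muscovite.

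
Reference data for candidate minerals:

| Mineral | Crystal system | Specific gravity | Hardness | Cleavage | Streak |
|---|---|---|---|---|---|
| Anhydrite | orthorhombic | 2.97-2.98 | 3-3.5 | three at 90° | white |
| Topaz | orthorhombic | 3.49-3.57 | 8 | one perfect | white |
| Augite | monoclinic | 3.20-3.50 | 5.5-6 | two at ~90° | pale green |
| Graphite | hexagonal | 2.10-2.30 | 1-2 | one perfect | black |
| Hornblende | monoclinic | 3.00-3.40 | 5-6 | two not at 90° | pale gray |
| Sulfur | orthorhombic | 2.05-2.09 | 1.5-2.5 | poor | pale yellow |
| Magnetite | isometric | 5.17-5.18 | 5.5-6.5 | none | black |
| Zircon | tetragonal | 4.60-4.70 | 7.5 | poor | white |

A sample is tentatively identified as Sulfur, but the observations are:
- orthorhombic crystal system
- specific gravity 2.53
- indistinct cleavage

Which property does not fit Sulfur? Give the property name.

specific gravity

Orthorhombic crystal system: Sulfur has orthorhombic system — matches.
Specific gravity 2.53: Sulfur has SG 2.05-2.09 — inconsistent.
Indistinct cleavage: Sulfur has cleavage poor — matches.
The specific gravity is the one property that does not fit.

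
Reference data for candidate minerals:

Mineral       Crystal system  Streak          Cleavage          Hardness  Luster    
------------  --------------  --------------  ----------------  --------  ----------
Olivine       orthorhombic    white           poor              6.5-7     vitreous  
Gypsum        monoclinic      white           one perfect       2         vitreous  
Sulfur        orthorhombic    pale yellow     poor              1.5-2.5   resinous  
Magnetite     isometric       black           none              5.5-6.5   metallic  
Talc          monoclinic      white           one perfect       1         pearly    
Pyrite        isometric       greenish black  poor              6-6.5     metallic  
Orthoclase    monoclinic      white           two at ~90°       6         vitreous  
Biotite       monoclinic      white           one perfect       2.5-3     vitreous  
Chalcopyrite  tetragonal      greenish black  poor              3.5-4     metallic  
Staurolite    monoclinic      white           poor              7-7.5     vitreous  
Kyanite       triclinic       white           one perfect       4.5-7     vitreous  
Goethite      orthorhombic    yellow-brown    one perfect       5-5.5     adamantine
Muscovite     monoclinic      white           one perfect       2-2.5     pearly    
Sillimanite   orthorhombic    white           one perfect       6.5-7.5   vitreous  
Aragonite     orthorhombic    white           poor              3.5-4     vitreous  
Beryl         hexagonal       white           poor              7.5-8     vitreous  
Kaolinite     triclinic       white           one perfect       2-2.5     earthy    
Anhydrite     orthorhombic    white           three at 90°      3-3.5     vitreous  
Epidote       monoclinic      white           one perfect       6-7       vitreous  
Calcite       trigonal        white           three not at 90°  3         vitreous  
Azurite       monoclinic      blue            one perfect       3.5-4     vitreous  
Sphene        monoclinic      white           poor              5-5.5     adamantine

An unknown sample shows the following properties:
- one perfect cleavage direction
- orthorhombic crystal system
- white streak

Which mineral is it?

One perfect cleavage direction — Gypsum, Talc, Biotite, Kyanite, Goethite, Muscovite, Sillimanite, Kaolinite, Epidote, Azurite remain.
Orthorhombic crystal system — narrows the field to Goethite, Sillimanite.
White streak rules out Goethite.
Only Sillimanite satisfies all observations.

Sillimanite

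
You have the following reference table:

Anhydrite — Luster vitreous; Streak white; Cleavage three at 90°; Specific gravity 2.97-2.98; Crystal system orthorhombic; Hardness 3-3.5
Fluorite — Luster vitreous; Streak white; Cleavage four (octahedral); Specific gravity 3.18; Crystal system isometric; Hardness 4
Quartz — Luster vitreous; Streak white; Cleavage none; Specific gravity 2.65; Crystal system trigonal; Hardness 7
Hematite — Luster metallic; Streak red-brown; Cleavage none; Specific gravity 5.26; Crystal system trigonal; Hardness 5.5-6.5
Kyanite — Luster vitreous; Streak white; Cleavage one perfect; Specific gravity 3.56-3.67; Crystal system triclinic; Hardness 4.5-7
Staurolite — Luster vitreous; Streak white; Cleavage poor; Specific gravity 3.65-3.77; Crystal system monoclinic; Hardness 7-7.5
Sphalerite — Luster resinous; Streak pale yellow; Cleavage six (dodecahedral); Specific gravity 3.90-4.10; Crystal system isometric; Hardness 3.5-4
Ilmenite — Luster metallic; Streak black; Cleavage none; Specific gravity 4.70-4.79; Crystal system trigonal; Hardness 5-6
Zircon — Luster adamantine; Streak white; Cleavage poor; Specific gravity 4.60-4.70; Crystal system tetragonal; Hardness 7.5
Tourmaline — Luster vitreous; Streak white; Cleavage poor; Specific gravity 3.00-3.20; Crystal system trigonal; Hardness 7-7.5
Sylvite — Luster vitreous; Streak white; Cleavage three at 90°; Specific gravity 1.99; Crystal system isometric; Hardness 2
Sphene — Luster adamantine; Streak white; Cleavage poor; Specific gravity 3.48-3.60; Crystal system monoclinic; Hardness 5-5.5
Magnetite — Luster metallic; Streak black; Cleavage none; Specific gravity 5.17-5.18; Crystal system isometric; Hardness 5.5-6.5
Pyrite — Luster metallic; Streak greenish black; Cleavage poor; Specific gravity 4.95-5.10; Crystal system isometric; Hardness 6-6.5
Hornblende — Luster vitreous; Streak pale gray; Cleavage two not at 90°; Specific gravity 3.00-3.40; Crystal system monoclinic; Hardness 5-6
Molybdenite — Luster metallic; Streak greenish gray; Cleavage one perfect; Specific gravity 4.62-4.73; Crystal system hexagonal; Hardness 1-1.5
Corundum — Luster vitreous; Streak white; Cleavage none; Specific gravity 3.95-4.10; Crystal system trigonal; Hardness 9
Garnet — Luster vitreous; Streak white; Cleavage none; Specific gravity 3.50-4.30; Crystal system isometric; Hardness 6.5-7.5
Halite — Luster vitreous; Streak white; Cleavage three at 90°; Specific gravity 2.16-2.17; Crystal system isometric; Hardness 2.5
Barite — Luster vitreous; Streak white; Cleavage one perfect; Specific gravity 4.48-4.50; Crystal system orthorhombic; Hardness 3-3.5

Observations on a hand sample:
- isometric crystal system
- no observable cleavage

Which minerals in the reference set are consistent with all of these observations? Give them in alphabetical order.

Isometric crystal system: narrows the field to Fluorite, Sphalerite, Sylvite, Magnetite, Pyrite, Garnet, Halite.
No observable cleavage: only Magnetite, Garnet remain.
Remaining candidates: Garnet, Magnetite.

Garnet, Magnetite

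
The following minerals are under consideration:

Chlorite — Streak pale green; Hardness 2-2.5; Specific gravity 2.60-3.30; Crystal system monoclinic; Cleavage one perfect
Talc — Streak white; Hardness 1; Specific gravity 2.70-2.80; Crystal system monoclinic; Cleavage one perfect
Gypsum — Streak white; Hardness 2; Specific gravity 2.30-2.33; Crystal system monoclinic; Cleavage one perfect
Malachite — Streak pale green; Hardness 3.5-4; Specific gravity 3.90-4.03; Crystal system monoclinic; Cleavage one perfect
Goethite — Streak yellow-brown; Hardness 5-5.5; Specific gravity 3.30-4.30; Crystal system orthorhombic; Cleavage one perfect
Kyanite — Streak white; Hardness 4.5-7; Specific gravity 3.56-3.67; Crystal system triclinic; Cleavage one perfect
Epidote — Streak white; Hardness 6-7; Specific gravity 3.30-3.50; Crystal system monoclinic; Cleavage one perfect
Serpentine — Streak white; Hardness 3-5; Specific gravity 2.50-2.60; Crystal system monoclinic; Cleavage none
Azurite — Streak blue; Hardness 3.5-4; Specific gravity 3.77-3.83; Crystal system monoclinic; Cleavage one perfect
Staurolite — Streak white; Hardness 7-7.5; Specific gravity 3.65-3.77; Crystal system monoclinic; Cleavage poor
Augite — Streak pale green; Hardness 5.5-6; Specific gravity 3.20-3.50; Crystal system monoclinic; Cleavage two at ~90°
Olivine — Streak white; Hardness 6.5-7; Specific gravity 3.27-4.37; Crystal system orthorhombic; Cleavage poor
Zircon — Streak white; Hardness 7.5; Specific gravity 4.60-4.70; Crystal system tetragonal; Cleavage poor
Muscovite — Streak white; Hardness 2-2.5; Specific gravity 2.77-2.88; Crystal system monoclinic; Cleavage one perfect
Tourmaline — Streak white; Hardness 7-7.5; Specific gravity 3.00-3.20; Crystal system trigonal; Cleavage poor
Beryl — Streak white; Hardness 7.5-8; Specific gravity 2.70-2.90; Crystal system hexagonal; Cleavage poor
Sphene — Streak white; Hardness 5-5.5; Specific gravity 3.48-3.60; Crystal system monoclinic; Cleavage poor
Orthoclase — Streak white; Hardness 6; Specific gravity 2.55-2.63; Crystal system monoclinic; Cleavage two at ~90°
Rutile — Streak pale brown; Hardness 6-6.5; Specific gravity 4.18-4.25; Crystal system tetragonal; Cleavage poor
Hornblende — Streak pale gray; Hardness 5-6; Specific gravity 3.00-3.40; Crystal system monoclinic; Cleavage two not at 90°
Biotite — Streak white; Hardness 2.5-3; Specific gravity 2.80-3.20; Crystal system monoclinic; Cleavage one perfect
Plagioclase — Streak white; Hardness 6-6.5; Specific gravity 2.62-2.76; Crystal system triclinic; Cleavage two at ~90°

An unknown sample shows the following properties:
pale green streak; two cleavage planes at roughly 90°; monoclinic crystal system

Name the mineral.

Pale green streak — narrows the field to Chlorite, Malachite, Augite.
Two cleavage planes at roughly 90° — leaves Augite.
Monoclinic crystal system — consistent with all remaining minerals.
Only Augite satisfies all observations.

Augite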